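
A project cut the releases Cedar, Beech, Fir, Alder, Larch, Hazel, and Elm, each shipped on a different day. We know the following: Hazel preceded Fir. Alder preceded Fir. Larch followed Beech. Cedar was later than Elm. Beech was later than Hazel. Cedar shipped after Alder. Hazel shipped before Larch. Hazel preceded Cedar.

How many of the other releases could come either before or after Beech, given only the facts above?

4

Forced before Beech: Hazel; forced after Beech: Larch.
That leaves Alder, Cedar, Elm, and Fir with no forced order relative to Beech — 4.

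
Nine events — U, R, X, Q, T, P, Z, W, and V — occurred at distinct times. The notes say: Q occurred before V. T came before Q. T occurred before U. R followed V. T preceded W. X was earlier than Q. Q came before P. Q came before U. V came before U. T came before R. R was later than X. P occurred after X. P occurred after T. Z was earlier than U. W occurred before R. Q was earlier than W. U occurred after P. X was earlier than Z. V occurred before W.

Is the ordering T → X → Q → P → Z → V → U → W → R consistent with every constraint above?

yes

Check each stated constraint against the proposed order — e.g. T is ahead of W; T is ahead of R. Every pair is in the required order; nothing is violated.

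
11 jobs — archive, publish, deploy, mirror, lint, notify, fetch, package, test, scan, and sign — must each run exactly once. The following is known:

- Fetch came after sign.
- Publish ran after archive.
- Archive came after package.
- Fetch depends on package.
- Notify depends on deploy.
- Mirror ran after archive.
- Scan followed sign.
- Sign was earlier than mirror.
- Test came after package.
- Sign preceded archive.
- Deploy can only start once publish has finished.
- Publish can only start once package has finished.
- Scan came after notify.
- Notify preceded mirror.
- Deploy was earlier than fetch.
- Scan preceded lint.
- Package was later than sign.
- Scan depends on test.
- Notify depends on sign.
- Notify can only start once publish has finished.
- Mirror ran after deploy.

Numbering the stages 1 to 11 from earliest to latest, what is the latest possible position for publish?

5

Publish must come before deploy, fetch, lint, mirror, notify, and scan — 6 stages forced after it.
Everything else can be placed before publish in some valid order, so publish can sit as late as position 11 − 6 = 5.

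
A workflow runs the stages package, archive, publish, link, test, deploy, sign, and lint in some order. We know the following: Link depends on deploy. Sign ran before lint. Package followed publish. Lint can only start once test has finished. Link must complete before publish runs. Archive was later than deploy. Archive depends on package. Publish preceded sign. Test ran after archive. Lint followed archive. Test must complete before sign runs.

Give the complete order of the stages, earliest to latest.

deploy, link, publish, package, archive, test, sign, lint

The constraints fix every adjacent pair, so only one ordering works:
deploy → link → publish → package → archive → test → sign → lint.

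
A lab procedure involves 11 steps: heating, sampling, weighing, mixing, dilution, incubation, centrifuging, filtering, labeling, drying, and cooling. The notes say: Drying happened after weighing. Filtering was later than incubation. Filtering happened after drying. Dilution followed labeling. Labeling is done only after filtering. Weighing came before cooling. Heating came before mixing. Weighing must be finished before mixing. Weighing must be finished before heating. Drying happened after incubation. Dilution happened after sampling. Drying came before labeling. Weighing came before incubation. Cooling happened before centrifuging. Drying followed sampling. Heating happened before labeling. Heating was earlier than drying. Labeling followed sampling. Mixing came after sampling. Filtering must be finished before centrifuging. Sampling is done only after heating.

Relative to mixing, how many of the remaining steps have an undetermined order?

7

Forced before mixing: heating, sampling, and weighing.
That leaves centrifuging, cooling, dilution, drying, filtering, incubation, and labeling with no forced order relative to mixing — 7.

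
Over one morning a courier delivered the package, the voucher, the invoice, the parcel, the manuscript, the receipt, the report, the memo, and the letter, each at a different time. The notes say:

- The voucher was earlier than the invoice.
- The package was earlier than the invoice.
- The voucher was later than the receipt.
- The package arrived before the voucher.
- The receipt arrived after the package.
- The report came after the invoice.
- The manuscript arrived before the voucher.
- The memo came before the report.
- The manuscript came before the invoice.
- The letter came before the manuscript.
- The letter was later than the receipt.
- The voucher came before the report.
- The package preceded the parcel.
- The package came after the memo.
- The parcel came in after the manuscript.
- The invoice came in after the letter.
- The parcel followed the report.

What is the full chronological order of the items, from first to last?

the memo, the package, the receipt, the letter, the manuscript, the voucher, the invoice, the report, the parcel

The constraints fix every adjacent pair, so only one ordering works:
the memo → the package → the receipt → the letter → the manuscript → the voucher → the invoice → the report → the parcel.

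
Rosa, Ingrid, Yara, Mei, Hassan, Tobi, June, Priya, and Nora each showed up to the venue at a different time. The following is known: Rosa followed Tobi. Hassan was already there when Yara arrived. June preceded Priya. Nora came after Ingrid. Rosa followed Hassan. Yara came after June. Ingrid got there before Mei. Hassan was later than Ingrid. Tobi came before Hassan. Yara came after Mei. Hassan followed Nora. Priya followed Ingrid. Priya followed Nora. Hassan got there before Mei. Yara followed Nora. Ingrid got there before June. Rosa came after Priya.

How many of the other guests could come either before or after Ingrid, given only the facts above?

1

Forced after Ingrid: Hassan, June, Mei, Nora, Priya, Rosa, and Yara.
That leaves Tobi with no forced order relative to Ingrid — 1.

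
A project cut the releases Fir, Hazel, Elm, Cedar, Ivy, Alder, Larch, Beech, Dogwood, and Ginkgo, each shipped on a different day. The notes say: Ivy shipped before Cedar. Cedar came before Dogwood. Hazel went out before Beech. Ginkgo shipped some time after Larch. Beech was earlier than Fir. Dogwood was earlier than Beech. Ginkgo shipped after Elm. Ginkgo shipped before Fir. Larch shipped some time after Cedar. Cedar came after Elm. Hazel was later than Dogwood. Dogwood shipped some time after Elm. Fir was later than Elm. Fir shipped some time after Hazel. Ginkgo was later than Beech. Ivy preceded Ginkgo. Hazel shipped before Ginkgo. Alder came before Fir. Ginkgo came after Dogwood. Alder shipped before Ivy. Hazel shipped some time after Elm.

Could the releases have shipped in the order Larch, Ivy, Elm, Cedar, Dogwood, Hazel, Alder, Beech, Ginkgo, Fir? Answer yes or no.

no

The constraints require Alder before Ivy, but in the proposed sequence Ivy appears ahead of Alder. That one violation is enough.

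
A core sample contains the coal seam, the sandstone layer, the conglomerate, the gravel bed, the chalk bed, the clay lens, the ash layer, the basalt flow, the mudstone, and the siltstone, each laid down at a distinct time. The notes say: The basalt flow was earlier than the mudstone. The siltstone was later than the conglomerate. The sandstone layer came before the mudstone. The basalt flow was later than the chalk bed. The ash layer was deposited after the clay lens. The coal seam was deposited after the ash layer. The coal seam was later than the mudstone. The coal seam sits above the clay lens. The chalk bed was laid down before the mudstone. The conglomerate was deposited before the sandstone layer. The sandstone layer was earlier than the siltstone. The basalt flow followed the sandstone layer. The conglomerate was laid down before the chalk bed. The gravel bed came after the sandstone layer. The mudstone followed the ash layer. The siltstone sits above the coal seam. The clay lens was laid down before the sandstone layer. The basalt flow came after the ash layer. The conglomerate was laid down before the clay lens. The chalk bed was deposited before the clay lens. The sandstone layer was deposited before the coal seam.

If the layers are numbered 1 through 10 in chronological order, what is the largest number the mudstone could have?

The mudstone must come before the coal seam and the siltstone — 2 layers forced after it.
Everything else can be placed before the mudstone in some valid order, so the mudstone can sit as late as position 10 − 2 = 8.

8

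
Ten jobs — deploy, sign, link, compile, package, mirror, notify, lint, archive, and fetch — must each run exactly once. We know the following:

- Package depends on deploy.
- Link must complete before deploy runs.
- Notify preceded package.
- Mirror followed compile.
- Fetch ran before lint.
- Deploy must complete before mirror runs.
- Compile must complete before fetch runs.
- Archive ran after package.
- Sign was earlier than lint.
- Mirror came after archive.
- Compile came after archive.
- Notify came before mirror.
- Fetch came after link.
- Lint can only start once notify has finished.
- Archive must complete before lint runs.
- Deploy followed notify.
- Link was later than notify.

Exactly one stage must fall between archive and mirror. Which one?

compile

Tracing the constraints gives archive → compile → mirror, so compile sits after archive and before mirror.
No other stage is forced both after archive and before mirror.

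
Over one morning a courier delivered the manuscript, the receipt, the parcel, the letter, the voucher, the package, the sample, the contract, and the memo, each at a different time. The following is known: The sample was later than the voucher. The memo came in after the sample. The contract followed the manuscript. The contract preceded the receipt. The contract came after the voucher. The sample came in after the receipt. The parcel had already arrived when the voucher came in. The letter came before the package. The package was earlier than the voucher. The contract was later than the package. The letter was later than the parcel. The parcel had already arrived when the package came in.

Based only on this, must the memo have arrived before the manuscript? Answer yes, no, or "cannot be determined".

no

Tracing the constraints gives the manuscript → the contract → the receipt → the sample → the memo, so the manuscript must come before the memo.
That means the memo cannot be before the manuscript.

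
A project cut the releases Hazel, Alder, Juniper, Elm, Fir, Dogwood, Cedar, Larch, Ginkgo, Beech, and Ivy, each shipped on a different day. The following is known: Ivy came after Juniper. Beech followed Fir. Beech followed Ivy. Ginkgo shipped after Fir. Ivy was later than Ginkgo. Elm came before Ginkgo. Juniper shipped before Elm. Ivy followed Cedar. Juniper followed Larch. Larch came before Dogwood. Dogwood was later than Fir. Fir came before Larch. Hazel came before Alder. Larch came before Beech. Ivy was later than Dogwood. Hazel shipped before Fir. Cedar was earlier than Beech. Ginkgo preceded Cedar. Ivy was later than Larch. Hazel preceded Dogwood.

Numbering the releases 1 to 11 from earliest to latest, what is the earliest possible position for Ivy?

Cedar, Dogwood, Elm, Fir, Ginkgo, Hazel, Juniper, and Larch must all come before Ivy — 8 forced predecessors.
Nothing else is forced ahead of Ivy, so its earliest slot is position 8 + 1 = 9.

9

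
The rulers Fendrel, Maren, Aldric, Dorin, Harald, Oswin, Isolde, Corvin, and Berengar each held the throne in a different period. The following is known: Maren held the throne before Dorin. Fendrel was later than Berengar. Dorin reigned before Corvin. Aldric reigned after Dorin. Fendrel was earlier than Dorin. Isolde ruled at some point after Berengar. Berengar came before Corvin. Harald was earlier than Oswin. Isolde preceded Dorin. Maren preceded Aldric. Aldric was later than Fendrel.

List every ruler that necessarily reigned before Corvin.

Berengar, Dorin, Fendrel, Isolde, Maren

Directly stated before Corvin: Berengar and Dorin.
Fendrel reaches Corvin via Fendrel → Dorin → Corvin.
Isolde reaches Corvin via Isolde → Dorin → Corvin.
Maren reaches Corvin via Maren → Dorin → Corvin.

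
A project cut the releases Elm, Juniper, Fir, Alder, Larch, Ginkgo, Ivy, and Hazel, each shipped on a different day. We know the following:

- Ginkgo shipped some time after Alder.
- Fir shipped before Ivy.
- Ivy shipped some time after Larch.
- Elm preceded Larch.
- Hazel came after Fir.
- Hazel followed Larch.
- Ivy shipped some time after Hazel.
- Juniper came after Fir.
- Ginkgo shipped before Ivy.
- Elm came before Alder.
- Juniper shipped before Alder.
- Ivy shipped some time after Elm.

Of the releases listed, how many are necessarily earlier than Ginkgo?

Directly stated before Ginkgo: Alder.
Elm reaches Ginkgo via Elm → Alder → Ginkgo.
Fir reaches Ginkgo via Fir → Juniper → Alder → Ginkgo.
Juniper reaches Ginkgo via Juniper → Alder → Ginkgo.
That's Alder, Elm, Fir, and Juniper — 4 in all.

4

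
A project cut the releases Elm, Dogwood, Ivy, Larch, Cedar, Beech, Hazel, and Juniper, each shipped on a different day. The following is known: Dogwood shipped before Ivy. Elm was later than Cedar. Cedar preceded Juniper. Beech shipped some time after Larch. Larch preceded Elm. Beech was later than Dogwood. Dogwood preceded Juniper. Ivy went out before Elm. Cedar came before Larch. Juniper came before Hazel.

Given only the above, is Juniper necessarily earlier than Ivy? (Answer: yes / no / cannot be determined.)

No chain of stated constraints runs from Juniper to Ivy, and none runs from Ivy to Juniper either.
So the relative order of Juniper and Ivy is not fixed by the given facts.

cannot be determined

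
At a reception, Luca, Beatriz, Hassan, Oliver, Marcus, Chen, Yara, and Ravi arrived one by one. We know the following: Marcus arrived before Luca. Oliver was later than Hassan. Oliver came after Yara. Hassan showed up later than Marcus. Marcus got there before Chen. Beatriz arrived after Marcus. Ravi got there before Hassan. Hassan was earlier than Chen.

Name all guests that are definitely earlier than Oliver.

Hassan, Marcus, Ravi, Yara

Directly stated before Oliver: Hassan and Yara.
Marcus reaches Oliver via Marcus → Hassan → Oliver.
Ravi reaches Oliver via Ravi → Hassan → Oliver.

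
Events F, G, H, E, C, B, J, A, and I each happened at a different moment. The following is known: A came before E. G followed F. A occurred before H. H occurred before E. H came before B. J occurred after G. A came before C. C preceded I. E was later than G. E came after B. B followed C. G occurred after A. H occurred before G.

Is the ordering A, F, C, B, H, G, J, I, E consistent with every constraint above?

The constraints require H before B, but in the proposed sequence B appears ahead of H. That one violation is enough.

no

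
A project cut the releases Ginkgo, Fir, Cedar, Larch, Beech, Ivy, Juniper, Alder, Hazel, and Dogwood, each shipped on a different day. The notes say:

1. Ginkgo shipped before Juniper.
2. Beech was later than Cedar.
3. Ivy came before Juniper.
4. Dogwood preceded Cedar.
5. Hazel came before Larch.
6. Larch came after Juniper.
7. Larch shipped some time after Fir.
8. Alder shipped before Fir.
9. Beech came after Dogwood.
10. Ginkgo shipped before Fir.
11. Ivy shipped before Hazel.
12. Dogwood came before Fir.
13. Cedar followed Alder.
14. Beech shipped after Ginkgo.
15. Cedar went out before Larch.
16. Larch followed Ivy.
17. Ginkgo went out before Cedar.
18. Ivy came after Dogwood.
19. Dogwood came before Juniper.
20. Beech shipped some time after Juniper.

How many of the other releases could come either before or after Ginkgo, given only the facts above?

4

Forced after Ginkgo: Beech, Cedar, Fir, Juniper, and Larch.
That leaves Alder, Dogwood, Hazel, and Ivy with no forced order relative to Ginkgo — 4.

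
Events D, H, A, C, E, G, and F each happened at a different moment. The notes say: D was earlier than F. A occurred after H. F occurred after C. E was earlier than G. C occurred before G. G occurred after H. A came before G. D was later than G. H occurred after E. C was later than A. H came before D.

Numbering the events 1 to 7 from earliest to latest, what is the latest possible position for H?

H must come before A, C, D, F, and G — 5 events forced after it.
Everything else can be placed before H in some valid order, so H can sit as late as position 7 − 5 = 2.

2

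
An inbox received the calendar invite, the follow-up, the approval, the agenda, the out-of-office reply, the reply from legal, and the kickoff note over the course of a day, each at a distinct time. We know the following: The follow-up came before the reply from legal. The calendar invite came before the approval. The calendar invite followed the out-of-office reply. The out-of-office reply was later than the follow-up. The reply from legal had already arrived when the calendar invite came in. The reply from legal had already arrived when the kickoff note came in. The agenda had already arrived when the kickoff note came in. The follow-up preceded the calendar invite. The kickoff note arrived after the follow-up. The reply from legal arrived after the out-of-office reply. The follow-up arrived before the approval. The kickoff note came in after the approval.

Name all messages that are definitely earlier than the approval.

Directly stated before the approval: the calendar invite and the follow-up.
The out-of-office reply reaches the approval via the out-of-office reply → the calendar invite → the approval.
The reply from legal reaches the approval via the reply from legal → the calendar invite → the approval.
No chain forces the kickoff note (or any of the others) ahead of the approval.

the calendar invite, the follow-up, the out-of-office reply, the reply from legal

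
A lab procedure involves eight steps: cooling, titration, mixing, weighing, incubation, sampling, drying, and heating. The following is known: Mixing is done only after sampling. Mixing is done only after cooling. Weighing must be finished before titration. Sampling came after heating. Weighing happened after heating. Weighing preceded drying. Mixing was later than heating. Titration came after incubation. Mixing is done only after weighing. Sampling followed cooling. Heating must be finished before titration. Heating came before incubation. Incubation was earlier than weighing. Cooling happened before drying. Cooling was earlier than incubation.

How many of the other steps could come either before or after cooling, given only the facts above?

Forced after cooling: drying, incubation, mixing, sampling, titration, and weighing.
That leaves heating with no forced order relative to cooling — 1.

1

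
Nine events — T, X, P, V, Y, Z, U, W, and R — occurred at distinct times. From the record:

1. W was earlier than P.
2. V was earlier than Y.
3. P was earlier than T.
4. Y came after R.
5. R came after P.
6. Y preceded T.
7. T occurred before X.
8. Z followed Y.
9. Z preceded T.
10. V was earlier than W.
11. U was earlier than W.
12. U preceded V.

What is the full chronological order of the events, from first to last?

The constraints fix every adjacent pair, so only one ordering works:
U → V → W → P → R → Y → Z → T → X.

U, V, W, P, R, Y, Z, T, X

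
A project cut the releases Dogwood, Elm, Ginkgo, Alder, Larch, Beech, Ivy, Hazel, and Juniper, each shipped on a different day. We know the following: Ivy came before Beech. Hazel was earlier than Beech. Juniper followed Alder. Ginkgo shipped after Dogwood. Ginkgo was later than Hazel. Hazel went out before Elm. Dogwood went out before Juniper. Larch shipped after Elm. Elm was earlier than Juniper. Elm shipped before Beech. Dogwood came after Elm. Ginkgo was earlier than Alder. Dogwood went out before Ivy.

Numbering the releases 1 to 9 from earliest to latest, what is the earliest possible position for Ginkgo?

4

Dogwood, Elm, and Hazel must all come before Ginkgo — 3 forced predecessors.
Nothing else is forced ahead of Ginkgo, so its earliest slot is position 3 + 1 = 4.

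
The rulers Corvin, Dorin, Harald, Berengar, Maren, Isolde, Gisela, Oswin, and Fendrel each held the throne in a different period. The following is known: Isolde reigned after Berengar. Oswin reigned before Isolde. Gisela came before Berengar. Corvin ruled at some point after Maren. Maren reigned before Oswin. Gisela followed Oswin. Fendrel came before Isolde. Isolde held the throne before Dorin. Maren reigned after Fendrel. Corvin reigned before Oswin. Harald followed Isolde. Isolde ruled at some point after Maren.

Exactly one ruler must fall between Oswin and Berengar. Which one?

Tracing the constraints gives Oswin → Gisela → Berengar, so Gisela sits after Oswin and before Berengar.
No other ruler is forced both after Oswin and before Berengar.

Gisela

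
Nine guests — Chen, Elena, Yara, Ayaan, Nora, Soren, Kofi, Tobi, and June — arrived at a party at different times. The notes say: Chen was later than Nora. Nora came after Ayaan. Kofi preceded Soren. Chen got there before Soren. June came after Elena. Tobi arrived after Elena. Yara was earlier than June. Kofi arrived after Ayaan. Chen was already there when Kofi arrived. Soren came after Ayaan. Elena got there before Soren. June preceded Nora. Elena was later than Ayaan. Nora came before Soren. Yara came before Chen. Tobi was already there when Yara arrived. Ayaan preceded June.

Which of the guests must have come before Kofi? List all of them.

Directly stated before Kofi: Ayaan and Chen.
Elena reaches Kofi via Elena → June → Nora → Chen → Kofi.
June reaches Kofi via June → Nora → Chen → Kofi.
Nora reaches Kofi via Nora → Chen → Kofi.
Likewise Tobi and Yara each reach Kofi by chaining the stated constraints.

Ayaan, Chen, Elena, June, Nora, Tobi, Yara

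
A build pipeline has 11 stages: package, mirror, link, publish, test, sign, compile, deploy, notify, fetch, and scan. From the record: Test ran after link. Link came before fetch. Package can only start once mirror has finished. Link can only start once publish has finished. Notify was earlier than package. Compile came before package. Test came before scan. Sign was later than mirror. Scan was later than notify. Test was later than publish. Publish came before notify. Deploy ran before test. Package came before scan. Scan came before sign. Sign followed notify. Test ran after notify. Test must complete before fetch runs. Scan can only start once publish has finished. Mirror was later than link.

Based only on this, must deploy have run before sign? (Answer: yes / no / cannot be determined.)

yes

Chain the constraints: deploy → test → scan → sign. Each link is directly stated, so deploy comes before sign.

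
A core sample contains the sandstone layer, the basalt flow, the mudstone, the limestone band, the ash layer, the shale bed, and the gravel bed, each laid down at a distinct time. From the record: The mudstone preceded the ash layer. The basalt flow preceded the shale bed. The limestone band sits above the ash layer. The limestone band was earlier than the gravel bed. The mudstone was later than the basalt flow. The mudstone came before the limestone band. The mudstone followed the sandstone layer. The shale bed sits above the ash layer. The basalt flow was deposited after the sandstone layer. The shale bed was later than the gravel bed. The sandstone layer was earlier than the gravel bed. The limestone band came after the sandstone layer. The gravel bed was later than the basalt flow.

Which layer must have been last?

the shale bed

Every other layer has a chain of constraints placing it before the shale bed, so the shale bed is last.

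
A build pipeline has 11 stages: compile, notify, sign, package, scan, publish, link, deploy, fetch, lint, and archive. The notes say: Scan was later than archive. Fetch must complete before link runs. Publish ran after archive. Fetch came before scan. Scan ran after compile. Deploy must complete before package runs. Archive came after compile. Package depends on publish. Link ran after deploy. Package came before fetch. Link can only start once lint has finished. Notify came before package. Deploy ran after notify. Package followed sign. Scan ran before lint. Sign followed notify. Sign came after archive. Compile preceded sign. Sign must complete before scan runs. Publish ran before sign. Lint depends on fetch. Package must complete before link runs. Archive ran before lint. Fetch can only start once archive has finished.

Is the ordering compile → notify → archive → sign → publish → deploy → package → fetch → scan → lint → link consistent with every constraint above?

The constraints require publish before sign, but in the proposed sequence sign appears ahead of publish. That one violation is enough.

no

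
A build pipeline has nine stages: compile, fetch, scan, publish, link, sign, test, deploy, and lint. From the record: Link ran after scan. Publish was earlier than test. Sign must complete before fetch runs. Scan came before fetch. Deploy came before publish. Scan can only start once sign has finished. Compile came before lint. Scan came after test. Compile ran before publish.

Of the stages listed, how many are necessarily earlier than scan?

Directly stated before scan: sign and test.
Compile reaches scan via compile → publish → test → scan.
Deploy reaches scan via deploy → publish → test → scan.
Publish reaches scan via publish → test → scan.
No chain forces link (or any of the others) ahead of scan.
That's compile, deploy, publish, sign, and test — 5 in all.

5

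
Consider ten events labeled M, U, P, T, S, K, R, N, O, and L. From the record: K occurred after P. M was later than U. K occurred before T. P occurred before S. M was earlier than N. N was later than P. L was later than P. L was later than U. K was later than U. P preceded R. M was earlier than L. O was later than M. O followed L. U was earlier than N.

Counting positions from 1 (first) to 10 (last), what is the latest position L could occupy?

L must come before O — 1 event forced after it.
Everything else can be placed before L in some valid order, so L can sit as late as position 10 − 1 = 9.

9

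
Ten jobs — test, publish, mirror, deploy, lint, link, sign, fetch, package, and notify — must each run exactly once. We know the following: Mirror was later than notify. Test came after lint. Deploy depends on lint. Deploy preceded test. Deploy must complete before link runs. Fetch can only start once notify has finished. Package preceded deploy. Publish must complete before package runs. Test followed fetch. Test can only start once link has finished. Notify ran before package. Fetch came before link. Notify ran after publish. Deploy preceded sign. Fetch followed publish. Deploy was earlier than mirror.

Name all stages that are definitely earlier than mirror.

deploy, lint, notify, package, publish

Directly stated before mirror: deploy and notify.
Lint reaches mirror via lint → deploy → mirror.
Package reaches mirror via package → deploy → mirror.
Publish reaches mirror via publish → notify → mirror.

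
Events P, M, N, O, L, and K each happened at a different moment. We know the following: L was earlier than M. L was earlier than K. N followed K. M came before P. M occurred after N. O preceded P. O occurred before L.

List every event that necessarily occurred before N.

K, L, O

Directly stated before N: K.
L reaches N via L → K → N.
O reaches N via O → L → K → N.
No chain forces P (or any of the others) ahead of N.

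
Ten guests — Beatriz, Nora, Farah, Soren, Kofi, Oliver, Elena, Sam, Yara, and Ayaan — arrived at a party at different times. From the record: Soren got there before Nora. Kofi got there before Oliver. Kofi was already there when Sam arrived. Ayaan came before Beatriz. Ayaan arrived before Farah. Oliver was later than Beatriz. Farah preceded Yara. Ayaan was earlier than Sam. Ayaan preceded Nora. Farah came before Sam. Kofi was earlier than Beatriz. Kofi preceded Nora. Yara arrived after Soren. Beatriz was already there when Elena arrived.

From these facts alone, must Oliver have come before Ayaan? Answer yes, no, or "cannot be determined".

no

Tracing the constraints gives Ayaan → Beatriz → Oliver, so Ayaan must come before Oliver.
That means Oliver cannot be before Ayaan.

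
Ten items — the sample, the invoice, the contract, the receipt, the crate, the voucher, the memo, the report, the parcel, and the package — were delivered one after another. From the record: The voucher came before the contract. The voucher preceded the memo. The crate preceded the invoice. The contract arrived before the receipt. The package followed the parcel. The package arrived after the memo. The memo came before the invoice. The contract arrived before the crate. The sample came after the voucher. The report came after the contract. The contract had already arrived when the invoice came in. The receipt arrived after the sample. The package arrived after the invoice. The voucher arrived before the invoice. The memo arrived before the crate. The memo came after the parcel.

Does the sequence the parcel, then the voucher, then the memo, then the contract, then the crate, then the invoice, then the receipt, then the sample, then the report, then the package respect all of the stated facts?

no

The constraints require the sample before the receipt, but in the proposed sequence the receipt appears ahead of the sample. That one violation is enough.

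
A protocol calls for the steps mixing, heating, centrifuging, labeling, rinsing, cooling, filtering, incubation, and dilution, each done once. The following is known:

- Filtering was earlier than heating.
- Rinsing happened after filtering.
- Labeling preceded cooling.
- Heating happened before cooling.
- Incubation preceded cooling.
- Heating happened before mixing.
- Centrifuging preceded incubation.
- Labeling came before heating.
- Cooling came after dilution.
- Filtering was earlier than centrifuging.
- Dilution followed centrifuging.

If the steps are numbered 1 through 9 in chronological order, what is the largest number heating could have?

7

Heating must come before cooling and mixing — 2 steps forced after it.
Everything else can be placed before heating in some valid order, so heating can sit as late as position 9 − 2 = 7.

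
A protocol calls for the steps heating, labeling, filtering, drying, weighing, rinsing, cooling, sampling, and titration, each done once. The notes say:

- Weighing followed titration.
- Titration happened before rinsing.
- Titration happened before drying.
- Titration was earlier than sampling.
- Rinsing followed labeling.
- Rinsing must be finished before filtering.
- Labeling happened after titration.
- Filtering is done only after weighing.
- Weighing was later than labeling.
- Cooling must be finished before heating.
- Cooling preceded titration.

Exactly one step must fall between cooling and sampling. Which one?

Tracing the constraints gives cooling → titration → sampling, so titration sits after cooling and before sampling.
No other step is forced both after cooling and before sampling.

titration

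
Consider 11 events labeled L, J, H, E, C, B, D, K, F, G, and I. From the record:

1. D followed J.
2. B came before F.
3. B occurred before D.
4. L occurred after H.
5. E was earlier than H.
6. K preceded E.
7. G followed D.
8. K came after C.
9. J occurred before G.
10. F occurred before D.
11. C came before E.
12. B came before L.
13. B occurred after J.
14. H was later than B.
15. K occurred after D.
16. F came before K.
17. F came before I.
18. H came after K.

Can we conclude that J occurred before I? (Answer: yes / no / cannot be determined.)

yes

Chain the constraints: J → B → F → I. Each link is directly stated, so J comes before I.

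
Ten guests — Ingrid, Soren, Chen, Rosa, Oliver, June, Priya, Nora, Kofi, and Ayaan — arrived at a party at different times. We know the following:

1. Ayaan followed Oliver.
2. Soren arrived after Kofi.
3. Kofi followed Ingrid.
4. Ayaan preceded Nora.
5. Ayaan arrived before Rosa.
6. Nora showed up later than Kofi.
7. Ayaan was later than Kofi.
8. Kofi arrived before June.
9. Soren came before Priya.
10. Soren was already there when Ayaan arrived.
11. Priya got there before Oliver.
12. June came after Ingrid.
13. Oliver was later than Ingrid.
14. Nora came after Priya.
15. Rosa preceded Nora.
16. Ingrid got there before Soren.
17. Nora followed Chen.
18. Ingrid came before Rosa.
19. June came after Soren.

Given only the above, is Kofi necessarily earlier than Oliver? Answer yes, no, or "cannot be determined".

yes

Chain the constraints: Kofi → Soren → Priya → Oliver. Each link is directly stated, so Kofi comes before Oliver.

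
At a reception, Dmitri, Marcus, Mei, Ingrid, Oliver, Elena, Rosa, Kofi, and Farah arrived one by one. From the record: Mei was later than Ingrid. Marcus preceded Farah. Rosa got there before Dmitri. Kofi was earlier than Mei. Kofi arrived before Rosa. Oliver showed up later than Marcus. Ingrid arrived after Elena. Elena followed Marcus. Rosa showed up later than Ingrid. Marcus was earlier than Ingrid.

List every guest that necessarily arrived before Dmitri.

Elena, Ingrid, Kofi, Marcus, Rosa

Directly stated before Dmitri: Rosa.
Elena reaches Dmitri via Elena → Ingrid → Rosa → Dmitri.
Ingrid reaches Dmitri via Ingrid → Rosa → Dmitri.
Kofi reaches Dmitri via Kofi → Rosa → Dmitri.
Likewise Marcus reaches Dmitri by chaining the stated constraints.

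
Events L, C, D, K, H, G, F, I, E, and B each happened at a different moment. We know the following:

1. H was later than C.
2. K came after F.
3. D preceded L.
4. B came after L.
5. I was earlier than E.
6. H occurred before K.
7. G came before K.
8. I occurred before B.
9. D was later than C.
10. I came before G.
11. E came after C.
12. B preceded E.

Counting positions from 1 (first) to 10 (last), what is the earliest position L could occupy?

3

C and D must both come before L — 2 forced predecessors.
Nothing else is forced ahead of L, so its earliest slot is position 2 + 1 = 3.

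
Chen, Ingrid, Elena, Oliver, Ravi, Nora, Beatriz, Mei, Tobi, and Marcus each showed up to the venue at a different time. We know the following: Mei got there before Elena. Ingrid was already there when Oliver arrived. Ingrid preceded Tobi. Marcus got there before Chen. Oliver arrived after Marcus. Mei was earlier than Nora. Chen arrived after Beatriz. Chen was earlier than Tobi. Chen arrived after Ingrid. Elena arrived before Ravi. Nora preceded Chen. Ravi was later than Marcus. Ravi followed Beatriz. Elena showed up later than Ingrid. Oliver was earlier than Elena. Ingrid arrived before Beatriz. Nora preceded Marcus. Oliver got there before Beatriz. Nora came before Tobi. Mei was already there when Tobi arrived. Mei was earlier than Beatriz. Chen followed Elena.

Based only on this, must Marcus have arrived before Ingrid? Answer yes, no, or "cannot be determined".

cannot be determined

No chain of stated constraints runs from Marcus to Ingrid, and none runs from Ingrid to Marcus either.
So the relative order of Marcus and Ingrid is not fixed by the given facts.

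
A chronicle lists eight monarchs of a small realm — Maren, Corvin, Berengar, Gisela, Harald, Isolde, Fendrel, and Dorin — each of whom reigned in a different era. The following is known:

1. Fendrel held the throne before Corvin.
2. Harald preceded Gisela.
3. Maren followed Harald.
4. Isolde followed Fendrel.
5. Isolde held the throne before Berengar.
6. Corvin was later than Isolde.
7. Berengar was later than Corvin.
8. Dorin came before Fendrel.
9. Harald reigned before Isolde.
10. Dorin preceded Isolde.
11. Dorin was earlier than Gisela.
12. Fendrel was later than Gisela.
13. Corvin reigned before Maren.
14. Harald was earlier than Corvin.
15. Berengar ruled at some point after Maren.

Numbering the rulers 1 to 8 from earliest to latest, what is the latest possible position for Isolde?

5

Isolde must come before Berengar, Corvin, and Maren — 3 rulers forced after them.
Everything else can be placed before Isolde in some valid order, so Isolde can sit as late as position 8 − 3 = 5.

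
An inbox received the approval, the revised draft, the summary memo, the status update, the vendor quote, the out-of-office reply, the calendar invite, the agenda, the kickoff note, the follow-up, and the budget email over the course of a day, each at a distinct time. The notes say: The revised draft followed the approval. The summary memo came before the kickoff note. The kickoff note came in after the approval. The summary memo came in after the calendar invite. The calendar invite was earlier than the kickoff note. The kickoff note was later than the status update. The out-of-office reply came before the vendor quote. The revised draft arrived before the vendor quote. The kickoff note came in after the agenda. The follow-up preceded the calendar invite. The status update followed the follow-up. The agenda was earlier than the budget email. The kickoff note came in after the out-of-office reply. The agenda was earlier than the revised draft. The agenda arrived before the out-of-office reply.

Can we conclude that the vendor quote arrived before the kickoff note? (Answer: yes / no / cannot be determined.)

cannot be determined

No chain of stated constraints runs from the vendor quote to the kickoff note, and none runs from the kickoff note to the vendor quote either.
So the relative order of the vendor quote and the kickoff note is not fixed by the given facts.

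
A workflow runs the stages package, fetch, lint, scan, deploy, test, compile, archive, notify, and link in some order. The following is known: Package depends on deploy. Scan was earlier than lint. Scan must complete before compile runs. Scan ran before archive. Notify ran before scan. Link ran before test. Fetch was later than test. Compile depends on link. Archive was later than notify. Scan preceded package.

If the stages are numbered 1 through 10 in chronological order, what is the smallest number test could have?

Link must come before test — 1 forced predecessor.
Nothing else is forced ahead of test, so its earliest slot is position 1 + 1 = 2.

2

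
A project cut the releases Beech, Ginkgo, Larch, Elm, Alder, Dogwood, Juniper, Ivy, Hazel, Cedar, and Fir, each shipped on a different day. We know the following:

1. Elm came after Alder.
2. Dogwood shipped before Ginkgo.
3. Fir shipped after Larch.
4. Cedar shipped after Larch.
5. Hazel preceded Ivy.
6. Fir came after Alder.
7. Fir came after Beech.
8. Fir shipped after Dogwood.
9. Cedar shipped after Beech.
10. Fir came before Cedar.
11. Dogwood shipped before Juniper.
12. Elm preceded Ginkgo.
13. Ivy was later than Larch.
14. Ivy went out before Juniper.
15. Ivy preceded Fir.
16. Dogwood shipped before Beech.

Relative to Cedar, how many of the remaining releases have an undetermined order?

3

Forced before Cedar: Alder, Beech, Dogwood, Fir, Hazel, Ivy, and Larch.
That leaves Elm, Ginkgo, and Juniper with no forced order relative to Cedar — 3.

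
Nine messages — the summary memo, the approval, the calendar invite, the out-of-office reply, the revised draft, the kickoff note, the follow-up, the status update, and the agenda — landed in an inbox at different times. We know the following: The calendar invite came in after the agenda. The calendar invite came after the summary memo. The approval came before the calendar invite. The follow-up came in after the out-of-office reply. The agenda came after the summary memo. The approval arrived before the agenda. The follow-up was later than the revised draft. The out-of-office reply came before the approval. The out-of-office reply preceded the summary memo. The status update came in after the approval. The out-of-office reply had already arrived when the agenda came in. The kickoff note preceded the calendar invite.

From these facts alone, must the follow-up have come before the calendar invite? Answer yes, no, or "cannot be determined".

cannot be determined

No chain of stated constraints runs from the follow-up to the calendar invite, and none runs from the calendar invite to the follow-up either.
So the relative order of the follow-up and the calendar invite is not fixed by the given facts.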